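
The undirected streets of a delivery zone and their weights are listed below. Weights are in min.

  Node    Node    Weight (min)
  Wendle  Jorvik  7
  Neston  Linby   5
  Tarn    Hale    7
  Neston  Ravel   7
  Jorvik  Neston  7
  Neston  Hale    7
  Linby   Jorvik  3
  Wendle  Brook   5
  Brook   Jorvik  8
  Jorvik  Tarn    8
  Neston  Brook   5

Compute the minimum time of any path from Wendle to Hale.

17 min

Shortest distances from Wendle:
Wendle: 0
Brook: 5  (via Wendle)
Jorvik: 7  (via Wendle)
Neston: 10  (via Brook)
Linby: 10  (via Jorvik)
Tarn: 15  (via Jorvik)
Ravel: 17  (via Neston)
Hale: 17  (via Neston)
Shortest route: Wendle–Brook–Neston–Hale = 17 min.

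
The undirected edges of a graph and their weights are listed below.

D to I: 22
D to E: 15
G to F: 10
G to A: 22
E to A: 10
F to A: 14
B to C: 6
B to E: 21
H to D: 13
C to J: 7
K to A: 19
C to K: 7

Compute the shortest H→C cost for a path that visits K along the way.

64

Best H to K: H → D → E → A → K costing 57
Shortest K→C: K → C = 7
Total via K: 57 + 7 = 64.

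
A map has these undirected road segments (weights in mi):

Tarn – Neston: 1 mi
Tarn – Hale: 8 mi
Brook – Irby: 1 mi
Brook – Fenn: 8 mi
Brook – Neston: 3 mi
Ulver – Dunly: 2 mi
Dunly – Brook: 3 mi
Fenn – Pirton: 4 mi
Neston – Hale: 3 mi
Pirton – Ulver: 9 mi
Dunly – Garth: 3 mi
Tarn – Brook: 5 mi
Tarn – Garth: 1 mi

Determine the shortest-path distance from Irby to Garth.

6 mi

Shortest distances from Irby:
Irby: 0
Brook: 1  (via Irby)
Neston: 4  (via Brook)
Dunly: 4  (via Brook)
Tarn: 5  (via Neston)
Garth: 6  (via Tarn)
Shortest route: Irby → Brook → Neston → Tarn → Garth = 6 mi.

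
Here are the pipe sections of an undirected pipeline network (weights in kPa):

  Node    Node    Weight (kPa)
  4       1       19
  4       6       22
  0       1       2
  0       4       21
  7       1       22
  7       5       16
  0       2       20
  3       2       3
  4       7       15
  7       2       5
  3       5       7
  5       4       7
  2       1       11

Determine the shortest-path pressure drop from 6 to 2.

Shortest distances from 6:
6: 0
4: 22  (via 6)
5: 29  (via 4)
3: 36  (via 5)
7: 37  (via 4)
2: 39  (via 3)
Shortest route: 6–4–5–3–2 = 39 kPa.

39 kPa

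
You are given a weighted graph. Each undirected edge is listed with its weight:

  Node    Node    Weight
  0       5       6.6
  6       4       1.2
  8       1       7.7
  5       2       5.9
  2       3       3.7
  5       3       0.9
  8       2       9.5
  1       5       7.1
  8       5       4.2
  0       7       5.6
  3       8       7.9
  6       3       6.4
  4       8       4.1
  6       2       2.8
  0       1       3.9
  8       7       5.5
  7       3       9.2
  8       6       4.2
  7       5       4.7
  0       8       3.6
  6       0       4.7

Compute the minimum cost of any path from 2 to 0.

Running Dijkstra from 2:
2: 0
6: 2.8  (via 2)
3: 3.7  (via 2)
4: 4  (via 6)
5: 4.6  (via 3)
8: 7  (via 6)
0: 7.5  (via 6)
Shortest route: 2–6–0 = 7.5.

7.5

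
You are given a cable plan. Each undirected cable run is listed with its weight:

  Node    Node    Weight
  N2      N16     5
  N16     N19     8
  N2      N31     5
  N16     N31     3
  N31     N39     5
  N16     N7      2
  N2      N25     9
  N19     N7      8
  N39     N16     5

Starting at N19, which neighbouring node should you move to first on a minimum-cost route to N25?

Compare a few routes:
N19 - N16 - N2 - N25: 8+5+9 = 22
N19 - N7 - N16 - N2 - N25: 8+2+5+9 = 24
The minimum is 22 via N19 - N16 - N2 - N25.
So from N19 the first move is to N16.

N16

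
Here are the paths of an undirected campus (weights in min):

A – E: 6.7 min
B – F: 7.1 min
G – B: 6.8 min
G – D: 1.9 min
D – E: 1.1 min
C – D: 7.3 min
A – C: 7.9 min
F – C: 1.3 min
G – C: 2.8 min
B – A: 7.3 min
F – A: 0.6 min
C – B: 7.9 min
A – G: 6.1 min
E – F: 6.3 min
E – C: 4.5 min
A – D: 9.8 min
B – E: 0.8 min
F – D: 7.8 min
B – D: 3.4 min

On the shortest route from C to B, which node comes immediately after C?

Enumerating some paths:
C → G → D → E → B: 2.8+1.9+1.1+0.8 = 6.6
C → E → B: 4.5+0.8 = 5.3
Cheapest is C → E → B at 5.3 min.
So from C the first move is to E.

E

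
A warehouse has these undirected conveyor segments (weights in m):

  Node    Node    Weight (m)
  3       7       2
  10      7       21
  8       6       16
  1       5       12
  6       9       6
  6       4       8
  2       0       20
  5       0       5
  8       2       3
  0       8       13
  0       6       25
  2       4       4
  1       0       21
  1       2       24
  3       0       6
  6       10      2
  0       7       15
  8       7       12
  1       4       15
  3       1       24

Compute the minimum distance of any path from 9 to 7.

Candidate routes:
9–6–10–7: 6+2+21 = 29
9–6–4–2–8–7: 6+8+4+3+12 = 33
9–6–8–7: 6+16+12 = 34
The minimum is 29 m via 9–6–10–7.

29 m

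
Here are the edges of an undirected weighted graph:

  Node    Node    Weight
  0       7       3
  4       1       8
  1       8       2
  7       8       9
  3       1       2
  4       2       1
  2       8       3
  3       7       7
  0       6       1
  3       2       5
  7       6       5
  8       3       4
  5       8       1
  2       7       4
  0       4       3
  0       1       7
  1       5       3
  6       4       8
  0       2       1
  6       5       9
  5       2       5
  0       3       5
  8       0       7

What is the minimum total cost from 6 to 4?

3

Running Dijkstra from 6:
6: 0
0: 1  (via 6)
2: 2  (via 0)
4: 3  (via 2)
Shortest route: 6–0–2–4 = 3.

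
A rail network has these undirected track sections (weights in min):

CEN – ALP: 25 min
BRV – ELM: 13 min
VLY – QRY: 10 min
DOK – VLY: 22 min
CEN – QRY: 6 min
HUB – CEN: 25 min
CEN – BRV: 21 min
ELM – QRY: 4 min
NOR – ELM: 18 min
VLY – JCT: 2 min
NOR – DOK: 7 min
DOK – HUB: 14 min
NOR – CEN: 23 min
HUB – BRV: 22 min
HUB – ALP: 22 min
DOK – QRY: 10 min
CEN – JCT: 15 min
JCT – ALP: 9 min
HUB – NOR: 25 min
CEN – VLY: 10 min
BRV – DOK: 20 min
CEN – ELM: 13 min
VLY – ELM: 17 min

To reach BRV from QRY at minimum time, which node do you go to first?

ELM

Candidate routes:
QRY–CEN–BRV: 6+21 = 27
QRY–ELM–BRV: 4+13 = 17
Cheapest is QRY–ELM–BRV at 17 min.
So from QRY the first move is to ELM.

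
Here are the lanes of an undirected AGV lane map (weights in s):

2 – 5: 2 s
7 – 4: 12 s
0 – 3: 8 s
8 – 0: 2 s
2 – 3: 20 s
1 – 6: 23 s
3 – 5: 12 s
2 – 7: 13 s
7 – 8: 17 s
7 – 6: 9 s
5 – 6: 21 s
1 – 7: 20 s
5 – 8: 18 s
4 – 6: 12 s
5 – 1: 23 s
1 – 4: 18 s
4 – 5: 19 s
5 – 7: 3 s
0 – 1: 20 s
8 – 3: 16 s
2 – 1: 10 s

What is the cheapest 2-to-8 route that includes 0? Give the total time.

24 s

Shortest 2→0: 2 → 5 → 3 → 0 = 22
Shortest 0→8: 0 → 8 = 2
Total via 0: 22 + 2 = 24 s.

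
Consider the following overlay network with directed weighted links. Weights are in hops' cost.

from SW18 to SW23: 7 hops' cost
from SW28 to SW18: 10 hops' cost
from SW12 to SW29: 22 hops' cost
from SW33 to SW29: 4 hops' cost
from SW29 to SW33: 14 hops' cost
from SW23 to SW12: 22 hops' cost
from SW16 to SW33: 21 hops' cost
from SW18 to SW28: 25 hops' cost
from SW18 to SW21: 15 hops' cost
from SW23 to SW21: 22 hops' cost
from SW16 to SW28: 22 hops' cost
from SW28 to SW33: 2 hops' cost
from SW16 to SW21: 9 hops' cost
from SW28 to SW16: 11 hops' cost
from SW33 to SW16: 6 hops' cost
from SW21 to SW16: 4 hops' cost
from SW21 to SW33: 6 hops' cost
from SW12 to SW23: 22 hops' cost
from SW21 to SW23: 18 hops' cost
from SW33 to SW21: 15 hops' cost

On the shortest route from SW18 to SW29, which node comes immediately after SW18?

Candidate routes:
SW18 → SW21 → SW33 → SW29: 15+6+4 = 25
SW18 → SW23 → SW21 → SW33 → SW29: 7+22+6+4 = 39
SW18 → SW28 → SW33 → SW29: 25+2+4 = 31
The minimum is 25 hops' cost via SW18 → SW21 → SW33 → SW29.
So from SW18 the first move is to SW21.

SW21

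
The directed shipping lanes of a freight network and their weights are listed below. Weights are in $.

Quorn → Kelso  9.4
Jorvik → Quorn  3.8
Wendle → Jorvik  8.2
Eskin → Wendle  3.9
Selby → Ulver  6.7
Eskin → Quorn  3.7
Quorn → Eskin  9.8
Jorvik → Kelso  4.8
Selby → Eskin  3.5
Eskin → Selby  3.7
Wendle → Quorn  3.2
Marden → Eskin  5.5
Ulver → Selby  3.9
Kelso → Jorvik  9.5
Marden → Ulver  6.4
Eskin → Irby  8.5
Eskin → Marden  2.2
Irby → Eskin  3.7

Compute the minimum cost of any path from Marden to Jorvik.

Candidate routes:
Marden → Ulver → Selby → Eskin → Wendle → Jorvik: 6.4+3.9+3.5+3.9+8.2 = 25.9
Marden → Eskin → Wendle → Jorvik: 5.5+3.9+8.2 = 17.6
Marden → Eskin → Quorn → Kelso → Jorvik: 5.5+3.7+9.4+9.5 = 28.1
Marden → Eskin → Wendle → Quorn → Kelso → Jorvik: 5.5+3.9+3.2+9.4+9.5 = 31.5
The minimum is $17.6 via Marden → Eskin → Wendle → Jorvik.

$17.6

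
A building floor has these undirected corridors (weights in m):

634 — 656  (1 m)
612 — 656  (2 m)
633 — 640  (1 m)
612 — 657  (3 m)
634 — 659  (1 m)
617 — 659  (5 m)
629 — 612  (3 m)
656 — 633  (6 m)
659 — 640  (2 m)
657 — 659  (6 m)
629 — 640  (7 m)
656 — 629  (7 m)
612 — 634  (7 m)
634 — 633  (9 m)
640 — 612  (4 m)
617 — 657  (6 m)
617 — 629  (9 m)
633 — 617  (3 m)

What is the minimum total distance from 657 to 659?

6 m

Enumerating some paths:
657 → 612 → 656 → 634 → 659: 3+2+1+1 = 7
657 → 659: 6 = 6
657 → 612 → 640 → 659: 3+4+2 = 9
The minimum is 6 m via 657 → 659.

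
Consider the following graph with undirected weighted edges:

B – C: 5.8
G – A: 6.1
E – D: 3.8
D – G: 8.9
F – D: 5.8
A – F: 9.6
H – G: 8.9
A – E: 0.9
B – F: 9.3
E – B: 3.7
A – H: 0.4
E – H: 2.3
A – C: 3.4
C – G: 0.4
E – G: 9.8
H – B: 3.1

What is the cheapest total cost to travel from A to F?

9.6

Candidate routes:
A → E → D → F: 0.9+3.8+5.8 = 10.5
A → H → E → D → F: 0.4+2.3+3.8+5.8 = 12.3
A → F: 9.6 = 9.6
A → H → B → F: 0.4+3.1+9.3 = 12.8
Cheapest is A → F at 9.6.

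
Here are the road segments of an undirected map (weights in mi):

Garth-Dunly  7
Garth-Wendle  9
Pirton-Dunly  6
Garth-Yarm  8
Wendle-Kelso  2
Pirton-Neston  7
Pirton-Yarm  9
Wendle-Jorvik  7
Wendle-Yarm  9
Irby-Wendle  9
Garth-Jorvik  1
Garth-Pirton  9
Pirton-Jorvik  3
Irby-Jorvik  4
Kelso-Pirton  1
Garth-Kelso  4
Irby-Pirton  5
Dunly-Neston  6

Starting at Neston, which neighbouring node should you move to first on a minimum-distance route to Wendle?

Pirton

Candidate routes:
Neston–Pirton–Kelso–Wendle: 7+1+2 = 10
Neston–Dunly–Pirton–Kelso–Wendle: 6+6+1+2 = 15
Cheapest is Neston–Pirton–Kelso–Wendle at 10 mi.
So from Neston the first move is to Pirton.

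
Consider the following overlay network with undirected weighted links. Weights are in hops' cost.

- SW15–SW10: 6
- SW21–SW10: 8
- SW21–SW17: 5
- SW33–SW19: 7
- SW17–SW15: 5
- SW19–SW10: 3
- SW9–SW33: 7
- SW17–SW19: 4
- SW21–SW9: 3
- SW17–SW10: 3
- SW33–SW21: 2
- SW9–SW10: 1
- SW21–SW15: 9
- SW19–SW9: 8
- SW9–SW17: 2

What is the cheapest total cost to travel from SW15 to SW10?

Candidate routes:
SW15–SW10: 6 = 6
SW15–SW17–SW10: 5+3 = 8
SW15–SW17–SW19–SW10: 5+4+3 = 12
SW15–SW17–SW9–SW10: 5+2+1 = 8
The minimum is 6 hops' cost via SW15–SW10.

6 hops' cost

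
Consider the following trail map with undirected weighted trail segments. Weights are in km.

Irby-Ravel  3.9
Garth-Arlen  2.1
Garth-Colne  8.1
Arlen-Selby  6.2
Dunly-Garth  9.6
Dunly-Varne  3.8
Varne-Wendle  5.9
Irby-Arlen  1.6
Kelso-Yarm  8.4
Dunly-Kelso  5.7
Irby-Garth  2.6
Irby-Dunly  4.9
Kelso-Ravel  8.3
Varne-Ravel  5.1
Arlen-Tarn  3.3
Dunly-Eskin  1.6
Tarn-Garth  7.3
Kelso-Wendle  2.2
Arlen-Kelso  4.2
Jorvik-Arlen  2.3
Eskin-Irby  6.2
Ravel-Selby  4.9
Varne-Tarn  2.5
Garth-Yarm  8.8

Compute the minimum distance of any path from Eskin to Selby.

Candidate routes:
Eskin–Irby–Arlen–Selby: 6.2+1.6+6.2 = 14
Eskin–Irby–Ravel–Selby: 6.2+3.9+4.9 = 15
Eskin–Dunly–Irby–Arlen–Selby: 1.6+4.9+1.6+6.2 = 14.3
Cheapest is Eskin–Irby–Arlen–Selby at 14 km.

14 km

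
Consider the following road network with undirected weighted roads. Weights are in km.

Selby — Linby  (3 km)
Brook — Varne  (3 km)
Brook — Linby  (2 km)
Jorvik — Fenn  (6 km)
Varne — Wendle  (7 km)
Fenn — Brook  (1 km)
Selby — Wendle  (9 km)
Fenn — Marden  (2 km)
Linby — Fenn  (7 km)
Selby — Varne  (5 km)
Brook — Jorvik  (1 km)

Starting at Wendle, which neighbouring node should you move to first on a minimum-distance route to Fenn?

Enumerating some paths:
Wendle → Varne → Brook → Fenn: 7+3+1 = 11
Wendle → Varne → Brook → Jorvik → Fenn: 7+3+1+6 = 17
Wendle → Selby → Linby → Brook → Fenn: 9+3+2+1 = 15
Cheapest is Wendle → Varne → Brook → Fenn at 11 km.
So from Wendle the first move is to Varne.

Varne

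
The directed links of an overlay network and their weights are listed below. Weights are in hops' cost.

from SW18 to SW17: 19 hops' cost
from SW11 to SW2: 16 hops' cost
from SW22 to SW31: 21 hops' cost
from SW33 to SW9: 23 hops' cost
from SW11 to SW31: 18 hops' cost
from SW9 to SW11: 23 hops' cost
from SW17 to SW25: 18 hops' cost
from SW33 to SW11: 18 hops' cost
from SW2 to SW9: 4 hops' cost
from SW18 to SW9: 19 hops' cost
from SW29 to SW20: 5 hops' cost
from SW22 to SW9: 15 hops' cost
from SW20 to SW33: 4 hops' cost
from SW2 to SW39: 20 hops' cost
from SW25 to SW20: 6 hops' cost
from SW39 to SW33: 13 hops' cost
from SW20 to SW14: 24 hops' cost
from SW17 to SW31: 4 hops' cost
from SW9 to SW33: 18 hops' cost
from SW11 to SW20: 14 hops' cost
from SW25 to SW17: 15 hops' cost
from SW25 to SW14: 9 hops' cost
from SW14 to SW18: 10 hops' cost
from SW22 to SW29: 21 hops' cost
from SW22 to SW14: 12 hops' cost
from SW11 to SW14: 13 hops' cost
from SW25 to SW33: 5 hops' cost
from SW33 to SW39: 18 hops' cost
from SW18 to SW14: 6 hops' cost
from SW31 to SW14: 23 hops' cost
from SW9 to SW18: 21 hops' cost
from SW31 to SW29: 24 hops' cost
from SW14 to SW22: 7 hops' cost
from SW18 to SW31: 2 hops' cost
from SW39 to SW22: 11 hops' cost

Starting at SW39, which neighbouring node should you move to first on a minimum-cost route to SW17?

SW22

Candidate routes:
SW39–SW22–SW9–SW18–SW17: 11+15+21+19 = 66
SW39–SW22–SW14–SW18–SW17: 11+12+10+19 = 52
The minimum is 52 hops' cost via SW39–SW22–SW14–SW18–SW17.
So from SW39 the first move is to SW22.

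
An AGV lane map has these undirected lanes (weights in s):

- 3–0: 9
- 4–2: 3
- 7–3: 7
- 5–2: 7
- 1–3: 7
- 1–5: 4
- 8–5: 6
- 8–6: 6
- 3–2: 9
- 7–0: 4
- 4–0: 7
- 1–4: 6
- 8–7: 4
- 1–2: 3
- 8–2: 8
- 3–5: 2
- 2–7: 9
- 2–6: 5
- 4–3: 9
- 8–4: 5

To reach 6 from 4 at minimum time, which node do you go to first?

2

Compare a few routes:
4 → 2 → 6: 3+5 = 8
4 → 8 → 6: 5+6 = 11
Cheapest is 4 → 2 → 6 at 8 s.
So from 4 the first move is to 2.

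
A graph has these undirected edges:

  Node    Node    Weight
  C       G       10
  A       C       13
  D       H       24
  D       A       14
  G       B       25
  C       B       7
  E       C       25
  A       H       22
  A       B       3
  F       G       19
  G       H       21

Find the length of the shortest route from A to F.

Candidate routes:
A–B–G–F: 3+25+19 = 47
A–C–G–F: 13+10+19 = 42
A–B–C–G–F: 3+7+10+19 = 39
Cheapest is A–B–C–G–F at 39.

39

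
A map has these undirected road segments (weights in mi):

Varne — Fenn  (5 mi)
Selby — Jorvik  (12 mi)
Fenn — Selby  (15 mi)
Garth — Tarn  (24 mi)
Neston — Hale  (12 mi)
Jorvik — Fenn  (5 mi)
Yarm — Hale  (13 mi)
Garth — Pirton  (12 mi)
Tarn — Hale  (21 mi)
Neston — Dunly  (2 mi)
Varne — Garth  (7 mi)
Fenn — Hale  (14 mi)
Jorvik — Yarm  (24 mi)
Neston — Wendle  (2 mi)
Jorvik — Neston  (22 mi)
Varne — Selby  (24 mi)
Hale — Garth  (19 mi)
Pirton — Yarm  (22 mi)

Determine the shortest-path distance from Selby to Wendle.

Running Dijkstra from Selby:
Selby: 0
Jorvik: 12  (via Selby)
Fenn: 15  (via Selby)
Varne: 20  (via Fenn)
Garth: 27  (via Varne)
Hale: 29  (via Fenn)
Neston: 34  (via Jorvik)
Dunly: 36  (via Neston)
Yarm: 36  (via Jorvik)
Wendle: 36  (via Neston)
Shortest route: Selby → Jorvik → Neston → Wendle = 36 mi.

36 mi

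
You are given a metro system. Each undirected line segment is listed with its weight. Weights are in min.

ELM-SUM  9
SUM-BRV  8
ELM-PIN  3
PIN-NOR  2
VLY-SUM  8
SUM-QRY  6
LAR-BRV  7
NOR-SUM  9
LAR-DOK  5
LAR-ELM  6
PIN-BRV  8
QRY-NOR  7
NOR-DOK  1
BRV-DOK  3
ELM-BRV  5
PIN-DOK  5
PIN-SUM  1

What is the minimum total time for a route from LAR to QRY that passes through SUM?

15 min

Shortest LAR→SUM: LAR–DOK–NOR–PIN–SUM = 9
Shortest SUM→QRY: SUM–QRY = 6
Total via SUM: 9 + 6 = 15 min.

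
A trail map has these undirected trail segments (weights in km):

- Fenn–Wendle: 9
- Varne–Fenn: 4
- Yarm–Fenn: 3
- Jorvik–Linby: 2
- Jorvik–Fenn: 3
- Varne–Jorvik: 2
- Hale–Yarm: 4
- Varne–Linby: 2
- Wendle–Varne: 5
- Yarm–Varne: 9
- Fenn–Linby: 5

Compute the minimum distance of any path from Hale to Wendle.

16 km

Candidate routes:
Hale → Yarm → Varne → Wendle: 4+9+5 = 18
Hale → Yarm → Fenn → Wendle: 4+3+9 = 16
Hale → Yarm → Fenn → Jorvik → Varne → Wendle: 4+3+3+2+5 = 17
Cheapest is Hale → Yarm → Fenn → Wendle at 16 km.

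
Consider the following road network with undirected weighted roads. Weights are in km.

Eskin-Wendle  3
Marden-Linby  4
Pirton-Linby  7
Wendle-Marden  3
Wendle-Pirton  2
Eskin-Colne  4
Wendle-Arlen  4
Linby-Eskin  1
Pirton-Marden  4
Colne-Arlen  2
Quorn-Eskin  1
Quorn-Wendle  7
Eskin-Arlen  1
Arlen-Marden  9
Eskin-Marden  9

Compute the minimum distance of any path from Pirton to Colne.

8 km

Settle nodes by increasing distance from Pirton:
Pirton: 0
Wendle: 2  (via Pirton)
Marden: 4  (via Pirton)
Eskin: 5  (via Wendle)
Quorn: 6  (via Eskin)
Linby: 6  (via Eskin)
Arlen: 6  (via Wendle)
Colne: 8  (via Arlen)
Shortest route: Pirton → Wendle → Arlen → Colne = 8 km.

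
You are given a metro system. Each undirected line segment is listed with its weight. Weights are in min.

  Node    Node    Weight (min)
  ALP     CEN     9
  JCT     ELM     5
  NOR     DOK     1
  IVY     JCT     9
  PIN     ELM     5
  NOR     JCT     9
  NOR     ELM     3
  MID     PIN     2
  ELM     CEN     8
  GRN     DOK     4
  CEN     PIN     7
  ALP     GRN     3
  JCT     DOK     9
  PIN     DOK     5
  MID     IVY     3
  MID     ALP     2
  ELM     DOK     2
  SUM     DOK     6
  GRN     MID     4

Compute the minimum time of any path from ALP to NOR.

Shortest distances from ALP:
ALP: 0
MID: 2  (via ALP)
GRN: 3  (via ALP)
PIN: 4  (via MID)
IVY: 5  (via MID)
DOK: 7  (via GRN)
NOR: 8  (via DOK)
Shortest route: ALP → GRN → DOK → NOR = 8 min.

8 min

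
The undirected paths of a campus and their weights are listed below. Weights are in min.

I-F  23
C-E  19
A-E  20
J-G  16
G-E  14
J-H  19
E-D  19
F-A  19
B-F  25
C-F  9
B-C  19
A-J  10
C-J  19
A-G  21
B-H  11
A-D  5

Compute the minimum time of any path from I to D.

47 min

Settle nodes by increasing distance from I:
I: 0
F: 23  (via I)
C: 32  (via F)
A: 42  (via F)
D: 47  (via A)
Shortest route: I–F–A–D = 47 min.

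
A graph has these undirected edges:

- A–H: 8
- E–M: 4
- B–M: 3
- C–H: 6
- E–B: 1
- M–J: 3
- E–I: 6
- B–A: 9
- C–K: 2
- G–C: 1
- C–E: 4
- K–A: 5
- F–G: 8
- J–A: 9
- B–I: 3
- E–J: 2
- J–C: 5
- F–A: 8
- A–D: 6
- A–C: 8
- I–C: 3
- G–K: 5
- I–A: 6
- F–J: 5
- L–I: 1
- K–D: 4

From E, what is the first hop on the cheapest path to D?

Enumerating some paths:
E - J - C - K - D: 2+5+2+4 = 13
E - C - K - D: 4+2+4 = 10
Cheapest is E - C - K - D at 10.
So from E the first move is to C.

C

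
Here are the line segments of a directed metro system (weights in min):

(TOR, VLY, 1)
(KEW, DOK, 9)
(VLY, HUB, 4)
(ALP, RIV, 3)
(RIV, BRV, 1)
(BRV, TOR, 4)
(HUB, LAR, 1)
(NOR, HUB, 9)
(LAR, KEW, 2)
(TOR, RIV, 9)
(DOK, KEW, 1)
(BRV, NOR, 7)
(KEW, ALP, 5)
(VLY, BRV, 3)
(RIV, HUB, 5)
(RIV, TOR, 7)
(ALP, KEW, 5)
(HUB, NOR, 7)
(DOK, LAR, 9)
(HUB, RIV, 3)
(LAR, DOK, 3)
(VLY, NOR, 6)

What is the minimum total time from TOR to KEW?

Running Dijkstra from TOR:
TOR: 0
VLY: 1  (via TOR)
BRV: 4  (via VLY)
HUB: 5  (via VLY)
LAR: 6  (via HUB)
NOR: 7  (via VLY)
RIV: 8  (via HUB)
KEW: 8  (via LAR)
Shortest route: TOR → VLY → HUB → LAR → KEW = 8 min.

8 min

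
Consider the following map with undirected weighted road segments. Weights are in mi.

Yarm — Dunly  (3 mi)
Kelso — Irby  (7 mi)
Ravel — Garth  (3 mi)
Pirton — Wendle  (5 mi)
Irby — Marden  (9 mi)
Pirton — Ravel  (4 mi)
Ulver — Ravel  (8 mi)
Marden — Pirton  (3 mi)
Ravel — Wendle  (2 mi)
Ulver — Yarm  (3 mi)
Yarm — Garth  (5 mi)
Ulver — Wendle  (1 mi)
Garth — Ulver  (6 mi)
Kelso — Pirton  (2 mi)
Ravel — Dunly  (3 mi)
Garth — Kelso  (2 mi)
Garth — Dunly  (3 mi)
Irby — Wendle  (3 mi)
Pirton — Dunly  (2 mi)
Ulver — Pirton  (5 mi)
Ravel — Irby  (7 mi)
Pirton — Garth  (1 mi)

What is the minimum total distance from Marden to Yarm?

Enumerating some paths:
Marden → Pirton → Garth → Yarm: 3+1+5 = 9
Marden → Pirton → Dunly → Yarm: 3+2+3 = 8
Marden → Pirton → Garth → Dunly → Yarm: 3+1+3+3 = 10
Cheapest is Marden → Pirton → Dunly → Yarm at 8 mi.

8 mi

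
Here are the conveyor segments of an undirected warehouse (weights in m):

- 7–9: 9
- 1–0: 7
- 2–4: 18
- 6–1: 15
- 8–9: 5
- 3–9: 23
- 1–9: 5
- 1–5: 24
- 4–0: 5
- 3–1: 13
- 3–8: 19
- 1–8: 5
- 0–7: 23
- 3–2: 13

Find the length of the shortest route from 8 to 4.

17 m

Shortest distances from 8:
8: 0
1: 5  (via 8)
9: 5  (via 8)
0: 12  (via 1)
7: 14  (via 9)
4: 17  (via 0)
Shortest route: 8 → 1 → 0 → 4 = 17 m.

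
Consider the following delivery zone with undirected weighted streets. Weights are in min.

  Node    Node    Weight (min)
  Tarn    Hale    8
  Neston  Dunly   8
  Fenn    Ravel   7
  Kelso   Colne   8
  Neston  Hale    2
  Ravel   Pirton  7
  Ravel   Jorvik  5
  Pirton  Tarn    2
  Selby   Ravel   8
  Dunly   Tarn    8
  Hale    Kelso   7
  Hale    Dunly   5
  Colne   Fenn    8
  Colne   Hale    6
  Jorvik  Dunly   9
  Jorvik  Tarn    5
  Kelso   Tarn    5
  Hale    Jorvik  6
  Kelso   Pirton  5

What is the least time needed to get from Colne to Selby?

Compare a few routes:
Colne - Fenn - Ravel - Selby: 8+7+8 = 23
Colne - Kelso - Pirton - Ravel - Selby: 8+5+7+8 = 28
Colne - Hale - Jorvik - Ravel - Selby: 6+6+5+8 = 25
The minimum is 23 min via Colne - Fenn - Ravel - Selby.

23 min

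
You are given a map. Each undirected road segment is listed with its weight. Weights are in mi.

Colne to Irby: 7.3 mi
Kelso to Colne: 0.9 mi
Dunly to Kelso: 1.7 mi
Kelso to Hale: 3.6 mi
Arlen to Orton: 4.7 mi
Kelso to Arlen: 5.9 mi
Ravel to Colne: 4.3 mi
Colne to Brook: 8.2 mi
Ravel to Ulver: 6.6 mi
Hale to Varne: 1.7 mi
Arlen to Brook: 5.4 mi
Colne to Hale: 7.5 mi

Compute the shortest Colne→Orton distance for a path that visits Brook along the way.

18.3 mi

Shortest Colne→Brook: Colne → Brook = 8.2
Best Brook to Orton: Brook → Arlen → Orton costing 10.1
Total via Brook: 8.2 + 10.1 = 18.3 mi.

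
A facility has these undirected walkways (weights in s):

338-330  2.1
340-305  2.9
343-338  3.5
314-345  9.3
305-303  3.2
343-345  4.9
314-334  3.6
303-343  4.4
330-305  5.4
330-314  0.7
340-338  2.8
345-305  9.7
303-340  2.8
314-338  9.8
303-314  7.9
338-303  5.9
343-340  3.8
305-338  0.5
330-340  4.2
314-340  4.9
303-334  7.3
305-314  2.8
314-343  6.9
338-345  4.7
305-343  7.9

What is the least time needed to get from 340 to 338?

Enumerating some paths:
340 → 338: 2.8 = 2.8
340 → 305 → 338: 2.9+0.5 = 3.4
The minimum is 2.8 s via 340 → 338.

2.8 s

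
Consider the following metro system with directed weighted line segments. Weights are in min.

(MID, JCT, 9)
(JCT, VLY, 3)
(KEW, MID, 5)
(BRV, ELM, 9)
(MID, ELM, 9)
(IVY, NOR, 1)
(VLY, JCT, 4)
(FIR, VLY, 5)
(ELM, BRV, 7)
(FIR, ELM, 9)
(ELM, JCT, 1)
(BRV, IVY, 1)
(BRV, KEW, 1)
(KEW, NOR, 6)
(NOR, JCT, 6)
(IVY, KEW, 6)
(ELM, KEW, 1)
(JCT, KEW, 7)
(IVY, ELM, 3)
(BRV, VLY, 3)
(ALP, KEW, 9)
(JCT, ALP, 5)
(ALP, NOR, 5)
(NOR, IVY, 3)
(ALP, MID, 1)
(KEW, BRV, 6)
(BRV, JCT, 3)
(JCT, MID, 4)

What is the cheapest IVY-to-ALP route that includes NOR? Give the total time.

12 min

Best IVY to NOR: IVY–NOR costing 1
Best NOR to ALP: NOR–JCT–ALP costing 11
Total via NOR: 1 + 11 = 12 min.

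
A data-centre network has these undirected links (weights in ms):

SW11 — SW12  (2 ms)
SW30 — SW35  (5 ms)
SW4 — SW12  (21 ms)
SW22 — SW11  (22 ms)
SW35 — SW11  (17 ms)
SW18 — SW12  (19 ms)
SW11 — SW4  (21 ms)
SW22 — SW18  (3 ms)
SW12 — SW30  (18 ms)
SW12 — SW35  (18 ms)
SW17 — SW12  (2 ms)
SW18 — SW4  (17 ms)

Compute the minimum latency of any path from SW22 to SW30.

Candidate routes:
SW22 - SW11 - SW12 - SW30: 22+2+18 = 42
SW22 - SW11 - SW35 - SW30: 22+17+5 = 44
SW22 - SW18 - SW12 - SW30: 3+19+18 = 40
The minimum is 40 ms via SW22 - SW18 - SW12 - SW30.

40 ms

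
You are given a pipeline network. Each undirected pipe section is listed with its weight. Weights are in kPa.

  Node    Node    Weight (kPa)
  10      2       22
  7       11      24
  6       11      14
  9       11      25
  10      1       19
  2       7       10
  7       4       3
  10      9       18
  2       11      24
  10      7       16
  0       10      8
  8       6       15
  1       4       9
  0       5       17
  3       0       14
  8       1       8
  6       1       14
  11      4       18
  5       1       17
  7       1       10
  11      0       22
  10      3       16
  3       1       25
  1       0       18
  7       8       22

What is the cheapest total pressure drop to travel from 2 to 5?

37 kPa

Shortest distances from 2:
2: 0
7: 10  (via 2)
4: 13  (via 7)
1: 20  (via 7)
10: 22  (via 2)
11: 24  (via 2)
8: 28  (via 1)
0: 30  (via 10)
6: 34  (via 1)
5: 37  (via 1)
Shortest route: 2–7–1–5 = 37 kPa.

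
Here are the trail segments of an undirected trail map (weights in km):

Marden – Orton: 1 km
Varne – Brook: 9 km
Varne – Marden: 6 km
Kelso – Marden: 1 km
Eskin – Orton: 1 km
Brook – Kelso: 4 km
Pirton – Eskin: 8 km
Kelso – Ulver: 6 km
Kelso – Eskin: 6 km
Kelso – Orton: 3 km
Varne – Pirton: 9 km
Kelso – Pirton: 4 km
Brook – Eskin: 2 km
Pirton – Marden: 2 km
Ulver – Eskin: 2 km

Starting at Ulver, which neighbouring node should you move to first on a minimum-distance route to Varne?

Enumerating some paths:
Ulver–Eskin–Brook–Varne: 2+2+9 = 13
Ulver–Eskin–Orton–Marden–Varne: 2+1+1+6 = 10
Ulver–Kelso–Marden–Varne: 6+1+6 = 13
Ulver–Eskin–Orton–Kelso–Marden–Varne: 2+1+3+1+6 = 13
Cheapest is Ulver–Eskin–Orton–Marden–Varne at 10 km.
So from Ulver the first move is to Eskin.

Eskin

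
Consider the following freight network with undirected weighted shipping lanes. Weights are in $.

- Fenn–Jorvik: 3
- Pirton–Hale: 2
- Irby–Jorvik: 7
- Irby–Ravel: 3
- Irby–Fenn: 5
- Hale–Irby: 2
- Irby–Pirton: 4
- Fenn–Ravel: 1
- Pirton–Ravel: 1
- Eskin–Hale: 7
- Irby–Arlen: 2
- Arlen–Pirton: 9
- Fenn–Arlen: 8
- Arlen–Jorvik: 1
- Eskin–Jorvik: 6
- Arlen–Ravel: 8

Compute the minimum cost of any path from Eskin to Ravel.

Compare a few routes:
Eskin - Jorvik - Fenn - Ravel: 6+3+1 = 10
Eskin - Hale - Irby - Ravel: 7+2+3 = 12
Eskin - Jorvik - Arlen - Irby - Ravel: 6+1+2+3 = 12
Cheapest is Eskin - Jorvik - Fenn - Ravel at $10.

$10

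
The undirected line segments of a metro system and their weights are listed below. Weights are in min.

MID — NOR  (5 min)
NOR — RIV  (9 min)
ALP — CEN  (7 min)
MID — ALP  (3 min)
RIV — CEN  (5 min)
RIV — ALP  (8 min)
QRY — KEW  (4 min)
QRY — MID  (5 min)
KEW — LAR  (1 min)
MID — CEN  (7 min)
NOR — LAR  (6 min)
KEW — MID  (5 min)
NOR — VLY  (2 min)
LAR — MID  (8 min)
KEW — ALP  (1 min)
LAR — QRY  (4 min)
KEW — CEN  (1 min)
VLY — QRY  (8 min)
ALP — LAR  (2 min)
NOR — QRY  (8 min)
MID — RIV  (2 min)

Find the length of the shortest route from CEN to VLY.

10 min

Running Dijkstra from CEN:
CEN: 0
KEW: 1  (via CEN)
LAR: 2  (via KEW)
ALP: 2  (via KEW)
RIV: 5  (via CEN)
QRY: 5  (via KEW)
MID: 5  (via ALP)
NOR: 8  (via LAR)
VLY: 10  (via NOR)
Shortest route: CEN–KEW–LAR–NOR–VLY = 10 min.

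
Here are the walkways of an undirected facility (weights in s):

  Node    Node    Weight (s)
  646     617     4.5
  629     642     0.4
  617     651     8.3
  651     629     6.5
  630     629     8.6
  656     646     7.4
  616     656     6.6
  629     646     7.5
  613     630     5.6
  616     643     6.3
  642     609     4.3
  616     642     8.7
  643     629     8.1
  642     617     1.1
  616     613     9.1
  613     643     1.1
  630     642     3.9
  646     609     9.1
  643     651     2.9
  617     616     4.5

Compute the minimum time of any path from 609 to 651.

Candidate routes:
609 → 642 → 629 → 651: 4.3+0.4+6.5 = 11.2
609 → 642 → 617 → 651: 4.3+1.1+8.3 = 13.7
609 → 642 → 629 → 643 → 651: 4.3+0.4+8.1+2.9 = 15.7
The minimum is 11.2 s via 609 → 642 → 629 → 651.

11.2 s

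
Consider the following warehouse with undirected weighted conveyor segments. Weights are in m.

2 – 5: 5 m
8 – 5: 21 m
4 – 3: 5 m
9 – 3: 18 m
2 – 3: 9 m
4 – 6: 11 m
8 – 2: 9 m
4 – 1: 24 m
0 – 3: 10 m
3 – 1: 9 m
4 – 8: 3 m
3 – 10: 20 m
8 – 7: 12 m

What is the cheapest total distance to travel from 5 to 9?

Settle nodes by increasing distance from 5:
5: 0
2: 5  (via 5)
3: 14  (via 2)
8: 14  (via 2)
4: 17  (via 8)
1: 23  (via 3)
0: 24  (via 3)
7: 26  (via 8)
6: 28  (via 4)
9: 32  (via 3)
Shortest route: 5–2–3–9 = 32 m.

32 m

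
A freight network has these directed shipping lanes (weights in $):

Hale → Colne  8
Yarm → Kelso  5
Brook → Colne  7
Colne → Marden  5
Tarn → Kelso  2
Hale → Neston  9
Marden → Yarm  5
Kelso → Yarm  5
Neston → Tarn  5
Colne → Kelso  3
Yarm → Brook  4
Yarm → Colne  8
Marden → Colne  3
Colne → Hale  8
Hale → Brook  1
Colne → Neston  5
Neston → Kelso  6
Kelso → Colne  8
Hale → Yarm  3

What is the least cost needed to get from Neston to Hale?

$22

Enumerating some paths:
Neston - Tarn - Kelso - Colne - Hale: 5+2+8+8 = 23
Neston - Kelso - Colne - Hale: 6+8+8 = 22
Cheapest is Neston - Kelso - Colne - Hale at $22.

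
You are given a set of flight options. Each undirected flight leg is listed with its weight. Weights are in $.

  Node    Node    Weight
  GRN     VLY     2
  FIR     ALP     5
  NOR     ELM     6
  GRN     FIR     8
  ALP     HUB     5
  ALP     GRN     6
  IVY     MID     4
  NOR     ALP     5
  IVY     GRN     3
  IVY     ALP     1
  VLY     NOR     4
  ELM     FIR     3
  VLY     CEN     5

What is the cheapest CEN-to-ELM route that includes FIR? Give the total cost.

$18

Best CEN to FIR: CEN → VLY → GRN → FIR costing 15
Best FIR to ELM: FIR → ELM costing 3
Total via FIR: 15 + 3 = $18.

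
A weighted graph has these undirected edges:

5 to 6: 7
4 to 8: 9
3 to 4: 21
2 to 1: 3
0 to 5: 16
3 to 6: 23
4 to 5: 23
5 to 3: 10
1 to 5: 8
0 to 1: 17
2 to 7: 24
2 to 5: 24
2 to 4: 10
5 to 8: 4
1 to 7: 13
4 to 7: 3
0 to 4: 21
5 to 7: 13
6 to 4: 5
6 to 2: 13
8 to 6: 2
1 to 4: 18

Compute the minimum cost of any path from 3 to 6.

Settle nodes by increasing distance from 3:
3: 0
5: 10  (via 3)
8: 14  (via 5)
6: 16  (via 8)
Shortest route: 3 → 5 → 8 → 6 = 16.

16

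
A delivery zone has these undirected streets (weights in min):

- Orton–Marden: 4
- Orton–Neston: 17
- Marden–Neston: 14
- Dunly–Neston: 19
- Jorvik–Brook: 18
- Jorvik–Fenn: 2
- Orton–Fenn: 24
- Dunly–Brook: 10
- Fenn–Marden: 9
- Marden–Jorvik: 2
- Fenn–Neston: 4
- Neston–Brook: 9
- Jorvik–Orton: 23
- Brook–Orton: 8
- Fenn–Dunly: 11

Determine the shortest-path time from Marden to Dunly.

15 min

Candidate routes:
Marden → Fenn → Dunly: 9+11 = 20
Marden → Jorvik → Fenn → Dunly: 2+2+11 = 15
The minimum is 15 min via Marden → Jorvik → Fenn → Dunly.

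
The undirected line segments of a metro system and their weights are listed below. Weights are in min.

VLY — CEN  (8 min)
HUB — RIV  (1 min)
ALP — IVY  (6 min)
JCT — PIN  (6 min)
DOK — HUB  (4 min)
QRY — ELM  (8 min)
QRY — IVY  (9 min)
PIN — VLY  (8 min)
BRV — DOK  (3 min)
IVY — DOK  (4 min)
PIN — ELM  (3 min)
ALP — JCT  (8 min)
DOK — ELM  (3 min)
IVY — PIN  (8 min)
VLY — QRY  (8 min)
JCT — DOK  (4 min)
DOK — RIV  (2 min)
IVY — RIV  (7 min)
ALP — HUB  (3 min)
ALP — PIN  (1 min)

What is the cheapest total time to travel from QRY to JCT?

15 min

Running Dijkstra from QRY:
QRY: 0
ELM: 8  (via QRY)
VLY: 8  (via QRY)
IVY: 9  (via QRY)
DOK: 11  (via ELM)
PIN: 11  (via ELM)
ALP: 12  (via PIN)
RIV: 13  (via DOK)
BRV: 14  (via DOK)
HUB: 14  (via RIV)
JCT: 15  (via DOK)
Shortest route: QRY → ELM → DOK → JCT = 15 min.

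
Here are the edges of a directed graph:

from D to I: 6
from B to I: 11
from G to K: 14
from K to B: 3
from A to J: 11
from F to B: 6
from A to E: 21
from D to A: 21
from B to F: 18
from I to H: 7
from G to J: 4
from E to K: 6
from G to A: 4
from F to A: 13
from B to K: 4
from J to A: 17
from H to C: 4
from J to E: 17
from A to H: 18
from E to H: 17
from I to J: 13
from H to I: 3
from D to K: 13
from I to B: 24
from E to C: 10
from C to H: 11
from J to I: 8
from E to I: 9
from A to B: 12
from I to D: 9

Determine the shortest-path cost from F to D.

Candidate routes:
F → B → I → D: 6+11+9 = 26
F → A → H → I → D: 13+18+3+9 = 43
F → A → J → I → D: 13+11+8+9 = 41
Cheapest is F → B → I → D at 26.

26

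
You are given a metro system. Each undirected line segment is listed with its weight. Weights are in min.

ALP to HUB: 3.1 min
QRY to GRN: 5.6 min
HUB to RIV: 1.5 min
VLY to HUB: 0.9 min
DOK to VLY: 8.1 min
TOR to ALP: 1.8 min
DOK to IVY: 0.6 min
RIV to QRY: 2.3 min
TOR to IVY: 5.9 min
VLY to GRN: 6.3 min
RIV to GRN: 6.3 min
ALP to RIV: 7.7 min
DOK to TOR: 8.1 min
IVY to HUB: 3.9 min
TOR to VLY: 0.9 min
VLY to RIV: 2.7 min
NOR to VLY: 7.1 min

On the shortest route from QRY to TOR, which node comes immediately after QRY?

RIV

Candidate routes:
QRY → RIV → HUB → VLY → TOR: 2.3+1.5+0.9+0.9 = 5.6
QRY → RIV → HUB → ALP → TOR: 2.3+1.5+3.1+1.8 = 8.7
QRY → RIV → VLY → TOR: 2.3+2.7+0.9 = 5.9
Cheapest is QRY → RIV → HUB → VLY → TOR at 5.6 min.
So from QRY the first move is to RIV.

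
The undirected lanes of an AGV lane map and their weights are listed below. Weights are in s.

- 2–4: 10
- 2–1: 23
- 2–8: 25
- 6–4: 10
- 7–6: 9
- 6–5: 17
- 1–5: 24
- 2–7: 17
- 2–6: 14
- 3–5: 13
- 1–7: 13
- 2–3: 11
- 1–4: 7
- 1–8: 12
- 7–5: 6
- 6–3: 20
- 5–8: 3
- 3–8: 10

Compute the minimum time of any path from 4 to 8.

19 s

Enumerating some paths:
4 → 1 → 7 → 5 → 8: 7+13+6+3 = 29
4 → 6 → 5 → 8: 10+17+3 = 30
4 → 1 → 8: 7+12 = 19
4 → 6 → 7 → 5 → 8: 10+9+6+3 = 28
The minimum is 19 s via 4 → 1 → 8.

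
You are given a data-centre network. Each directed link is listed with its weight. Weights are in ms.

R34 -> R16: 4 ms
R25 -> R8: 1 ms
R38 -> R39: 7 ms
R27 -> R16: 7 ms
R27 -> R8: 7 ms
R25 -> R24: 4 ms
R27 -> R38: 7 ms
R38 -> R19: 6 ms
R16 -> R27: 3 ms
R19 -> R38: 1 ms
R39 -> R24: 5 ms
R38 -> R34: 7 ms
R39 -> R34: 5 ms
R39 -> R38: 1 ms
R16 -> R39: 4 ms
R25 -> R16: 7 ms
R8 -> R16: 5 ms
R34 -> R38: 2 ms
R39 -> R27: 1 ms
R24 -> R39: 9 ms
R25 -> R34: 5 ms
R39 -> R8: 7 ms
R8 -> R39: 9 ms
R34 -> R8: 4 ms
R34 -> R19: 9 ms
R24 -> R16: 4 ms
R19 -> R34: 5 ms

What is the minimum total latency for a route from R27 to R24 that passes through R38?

19 ms

Best R27 to R38: R27–R38 costing 7
Best R38 to R24: R38–R39–R24 costing 12
Total via R38: 7 + 12 = 19 ms.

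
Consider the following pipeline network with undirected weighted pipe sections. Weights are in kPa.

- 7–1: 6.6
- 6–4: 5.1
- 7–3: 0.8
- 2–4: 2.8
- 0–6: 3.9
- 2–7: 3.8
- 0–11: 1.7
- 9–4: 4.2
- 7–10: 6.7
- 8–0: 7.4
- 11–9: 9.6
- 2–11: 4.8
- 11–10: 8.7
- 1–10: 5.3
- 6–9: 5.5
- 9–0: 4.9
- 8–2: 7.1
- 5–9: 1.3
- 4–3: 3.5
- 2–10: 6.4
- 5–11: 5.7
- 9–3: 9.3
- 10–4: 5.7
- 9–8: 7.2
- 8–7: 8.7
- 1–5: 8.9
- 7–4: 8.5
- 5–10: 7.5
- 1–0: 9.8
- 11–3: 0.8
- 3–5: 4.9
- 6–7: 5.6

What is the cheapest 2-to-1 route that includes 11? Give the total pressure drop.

Best 2 to 11: 2 → 11 costing 4.8
Shortest 11→1: 11 → 3 → 7 → 1 = 8.2
Total via 11: 4.8 + 8.2 = 13 kPa.

13 kPa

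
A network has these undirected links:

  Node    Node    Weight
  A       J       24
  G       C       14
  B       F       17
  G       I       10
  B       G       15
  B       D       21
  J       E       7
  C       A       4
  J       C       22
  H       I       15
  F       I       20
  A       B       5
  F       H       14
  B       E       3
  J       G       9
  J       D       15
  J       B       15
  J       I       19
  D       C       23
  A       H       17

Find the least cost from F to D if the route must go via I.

54

Shortest F→I: F → I = 20
Best I to D: I → J → D costing 34
Total via I: 20 + 34 = 54.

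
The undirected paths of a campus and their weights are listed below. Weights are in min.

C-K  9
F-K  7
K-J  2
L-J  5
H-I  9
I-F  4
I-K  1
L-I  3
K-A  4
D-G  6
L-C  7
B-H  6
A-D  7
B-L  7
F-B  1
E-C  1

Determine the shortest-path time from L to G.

21 min

Settle nodes by increasing distance from L:
L: 0
I: 3  (via L)
K: 4  (via I)
J: 5  (via L)
B: 7  (via L)
C: 7  (via L)
F: 7  (via I)
A: 8  (via K)
E: 8  (via C)
H: 12  (via I)
D: 15  (via A)
G: 21  (via D)
Shortest route: L → I → K → A → D → G = 21 min.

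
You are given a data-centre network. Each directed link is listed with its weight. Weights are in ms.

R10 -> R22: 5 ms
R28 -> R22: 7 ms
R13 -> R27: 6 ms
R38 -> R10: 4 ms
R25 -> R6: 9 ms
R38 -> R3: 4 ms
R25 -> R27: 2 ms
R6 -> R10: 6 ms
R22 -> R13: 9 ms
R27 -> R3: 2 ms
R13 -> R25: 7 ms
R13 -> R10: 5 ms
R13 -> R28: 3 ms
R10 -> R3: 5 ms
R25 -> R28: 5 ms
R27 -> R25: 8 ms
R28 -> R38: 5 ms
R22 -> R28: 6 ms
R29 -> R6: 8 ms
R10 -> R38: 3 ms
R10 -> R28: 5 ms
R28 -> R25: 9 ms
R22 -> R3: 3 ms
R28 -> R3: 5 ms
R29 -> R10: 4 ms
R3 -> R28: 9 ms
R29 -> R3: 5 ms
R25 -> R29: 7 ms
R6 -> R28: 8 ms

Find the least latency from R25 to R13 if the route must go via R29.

Best R25 to R29: R25 → R29 costing 7
Best R29 to R13: R29 → R10 → R22 → R13 costing 18
Total via R29: 7 + 18 = 25 ms.

25 ms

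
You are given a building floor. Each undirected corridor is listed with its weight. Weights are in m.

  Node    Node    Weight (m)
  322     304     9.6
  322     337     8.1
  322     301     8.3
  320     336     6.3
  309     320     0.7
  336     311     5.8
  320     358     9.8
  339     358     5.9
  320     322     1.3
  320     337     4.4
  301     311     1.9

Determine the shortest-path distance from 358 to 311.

21.3 m

Compare a few routes:
358 → 320 → 336 → 311: 9.8+6.3+5.8 = 21.9
358 → 320 → 322 → 301 → 311: 9.8+1.3+8.3+1.9 = 21.3
Cheapest is 358 → 320 → 322 → 301 → 311 at 21.3 m.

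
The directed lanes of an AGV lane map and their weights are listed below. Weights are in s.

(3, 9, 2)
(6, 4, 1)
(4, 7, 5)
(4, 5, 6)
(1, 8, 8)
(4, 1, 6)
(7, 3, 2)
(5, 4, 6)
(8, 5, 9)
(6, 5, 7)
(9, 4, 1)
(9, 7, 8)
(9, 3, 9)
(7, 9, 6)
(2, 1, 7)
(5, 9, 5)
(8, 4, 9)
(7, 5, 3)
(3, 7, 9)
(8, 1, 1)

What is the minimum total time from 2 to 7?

29 s

Enumerating some paths:
2 - 1 - 8 - 5 - 9 - 4 - 7: 7+8+9+5+1+5 = 35
2 - 1 - 8 - 4 - 7: 7+8+9+5 = 29
Cheapest is 2 - 1 - 8 - 4 - 7 at 29 s.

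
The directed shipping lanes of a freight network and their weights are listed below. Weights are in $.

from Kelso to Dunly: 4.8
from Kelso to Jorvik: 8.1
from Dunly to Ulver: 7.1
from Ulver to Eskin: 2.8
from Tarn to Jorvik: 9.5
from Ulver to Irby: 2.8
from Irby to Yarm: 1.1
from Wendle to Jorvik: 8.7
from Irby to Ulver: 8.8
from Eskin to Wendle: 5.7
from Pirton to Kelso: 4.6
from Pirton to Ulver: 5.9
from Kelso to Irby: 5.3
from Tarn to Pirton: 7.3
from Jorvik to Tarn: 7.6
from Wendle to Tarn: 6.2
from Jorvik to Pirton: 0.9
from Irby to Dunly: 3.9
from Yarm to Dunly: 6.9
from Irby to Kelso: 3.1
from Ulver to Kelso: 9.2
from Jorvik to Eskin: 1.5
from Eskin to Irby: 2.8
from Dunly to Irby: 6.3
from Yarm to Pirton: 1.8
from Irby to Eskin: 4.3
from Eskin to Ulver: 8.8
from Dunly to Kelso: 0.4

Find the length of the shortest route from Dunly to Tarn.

Compare a few routes:
Dunly–Kelso–Jorvik–Tarn: 0.4+8.1+7.6 = 16.1
Dunly–Kelso–Jorvik–Eskin–Wendle–Tarn: 0.4+8.1+1.5+5.7+6.2 = 21.9
Dunly–Ulver–Eskin–Wendle–Tarn: 7.1+2.8+5.7+6.2 = 21.8
Dunly–Kelso–Irby–Eskin–Wendle–Tarn: 0.4+5.3+4.3+5.7+6.2 = 21.9
The minimum is $16.1 via Dunly–Kelso–Jorvik–Tarn.

$16.1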